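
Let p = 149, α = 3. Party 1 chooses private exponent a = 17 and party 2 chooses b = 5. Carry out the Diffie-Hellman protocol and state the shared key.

14

Party 2 sends B = α^b mod p = 3^5 mod 149.
3^1 ≡ 3 (mod 149)
3^2 = (3^1)^2 ≡ 3^2 = 9 ≡ 9 (mod 149)
3^4 = (3^2)^2 ≡ 9^2 = 81 ≡ 81 (mod 149)
3^5 = 3^4 · 3^1 ≡ 81 · 3 ≡ 94 (mod 149).
So B = 94. Party 1 then computes K = B^a mod p = 94^17 mod 149.
94^1 ≡ 94 (mod 149)
94^2 = (94^1)^2 ≡ 94^2 = 8836 ≡ 45 (mod 149)
94^4 = (94^2)^2 ≡ 45^2 = 2025 ≡ 88 (mod 149)
94^8 = (94^4)^2 ≡ 88^2 = 7744 ≡ 145 (mod 149)
94^16 = (94^8)^2 ≡ 145^2 = 21025 ≡ 16 (mod 149)
94^17 = 94^16 · 94^1 ≡ 16 · 94 ≡ 14 (mod 149).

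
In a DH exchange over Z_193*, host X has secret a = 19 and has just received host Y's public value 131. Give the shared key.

21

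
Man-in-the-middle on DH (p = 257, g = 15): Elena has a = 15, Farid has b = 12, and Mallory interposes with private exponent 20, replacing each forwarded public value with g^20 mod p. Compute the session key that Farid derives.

Farid receives Mallory's public value M = 15^20 mod 257 instead of the honest one.
15^1 ≡ 15 (mod 257)
15^2 = (15^1)^2 ≡ 15^2 = 225 ≡ 225 (mod 257)
15^4 = (15^2)^2 ≡ 225^2 = 50625 ≡ 253 (mod 257)
15^8 = (15^4)^2 ≡ 253^2 = 64009 ≡ 16 (mod 257)
15^16 = (15^8)^2 ≡ 16^2 = 256 ≡ 256 (mod 257)
15^20 = 15^16 · 15^4 ≡ 256 · 253 ≡ 4 (mod 257).
So M = 4. Farid computes K = M^12 mod 257.
4^1 ≡ 4 (mod 257)
4^2 = (4^1)^2 ≡ 4^2 = 16 ≡ 16 (mod 257)
4^4 = (4^2)^2 ≡ 16^2 = 256 ≡ 256 (mod 257)
4^8 = (4^4)^2 ≡ 256^2 = 65536 ≡ 1 (mod 257)
4^12 = 4^8 · 4^4 ≡ 1 · 256 ≡ 256 (mod 257).

256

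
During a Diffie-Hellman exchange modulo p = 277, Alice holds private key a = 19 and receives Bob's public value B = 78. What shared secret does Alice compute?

96

Shared key K = 78^19 mod 277.
78^1 ≡ 78 (mod 277)
78^2 = (78^1)^2 ≡ 78^2 = 6084 ≡ 267 (mod 277)
78^4 = (78^2)^2 ≡ 267^2 = 71289 ≡ 100 (mod 277)
78^8 = (78^4)^2 ≡ 100^2 = 10000 ≡ 28 (mod 277)
78^16 = (78^8)^2 ≡ 28^2 = 784 ≡ 230 (mod 277)
78^19 = 78^16 · 78^2 · 78^1 ≡ 230 · 267 · 78 ≡ 96 (mod 277).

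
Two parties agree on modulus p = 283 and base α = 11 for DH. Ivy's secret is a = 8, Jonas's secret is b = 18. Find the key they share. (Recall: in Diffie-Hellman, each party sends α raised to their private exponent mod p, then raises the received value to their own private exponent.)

Jonas sends B = α^b mod p = 11^18 mod 283.
11^1 ≡ 11 (mod 283)
11^2 = (11^1)^2 ≡ 11^2 = 121 ≡ 121 (mod 283)
11^4 = (11^2)^2 ≡ 121^2 = 14641 ≡ 208 (mod 283)
11^8 = (11^4)^2 ≡ 208^2 = 43264 ≡ 248 (mod 283)
11^16 = (11^8)^2 ≡ 248^2 = 61504 ≡ 93 (mod 283)
11^18 = 11^16 · 11^2 ≡ 93 · 121 ≡ 216 (mod 283).
So B = 216. Ivy then computes K = B^a mod p = 216^8 mod 283.
216^1 ≡ 216 (mod 283)
216^2 = (216^1)^2 ≡ 216^2 = 46656 ≡ 244 (mod 283)
216^4 = (216^2)^2 ≡ 244^2 = 59536 ≡ 106 (mod 283)
216^8 = (216^4)^2 ≡ 106^2 = 11236 ≡ 199 (mod 283)

199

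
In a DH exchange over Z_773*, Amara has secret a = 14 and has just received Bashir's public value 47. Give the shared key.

67

Shared key K = 47^14 mod 773.
47^1 ≡ 47 (mod 773)
47^2 = (47^1)^2 ≡ 47^2 = 2209 ≡ 663 (mod 773)
47^4 = (47^2)^2 ≡ 663^2 = 439569 ≡ 505 (mod 773)
47^8 = (47^4)^2 ≡ 505^2 = 255025 ≡ 708 (mod 773)
47^14 = 47^8 · 47^4 · 47^2 ≡ 708 · 505 · 663 ≡ 67 (mod 773).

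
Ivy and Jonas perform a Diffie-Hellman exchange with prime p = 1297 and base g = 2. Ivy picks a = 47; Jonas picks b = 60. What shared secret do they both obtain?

196

Jonas sends B = g^b mod p = 2^60 mod 1297.
2^1 ≡ 2 (mod 1297)
2^2 = (2^1)^2 ≡ 2^2 = 4 ≡ 4 (mod 1297)
2^4 = (2^2)^2 ≡ 4^2 = 16 ≡ 16 (mod 1297)
2^8 = (2^4)^2 ≡ 16^2 = 256 ≡ 256 (mod 1297)
2^16 = (2^8)^2 ≡ 256^2 = 65536 ≡ 686 (mod 1297)
2^32 = (2^16)^2 ≡ 686^2 = 470596 ≡ 1082 (mod 1297)
2^60 = 2^32 · 2^16 · 2^8 · 2^4 ≡ 1082 · 686 · 256 · 16 ≡ 214 (mod 1297).
So B = 214. Ivy then computes K = B^a mod p = 214^47 mod 1297.
214^1 ≡ 214 (mod 1297)
214^2 = (214^1)^2 ≡ 214^2 = 45796 ≡ 401 (mod 1297)
214^4 = (214^2)^2 ≡ 401^2 = 160801 ≡ 1270 (mod 1297)
214^8 = (214^4)^2 ≡ 1270^2 = 1612900 ≡ 729 (mod 1297)
214^16 = (214^8)^2 ≡ 729^2 = 531441 ≡ 968 (mod 1297)
214^32 = (214^16)^2 ≡ 968^2 = 937024 ≡ 590 (mod 1297)
214^47 = 214^32 · 214^8 · 214^4 · 214^2 · 214^1 ≡ 590 · 729 · 1270 · 401 · 214 ≡ 196 (mod 1297).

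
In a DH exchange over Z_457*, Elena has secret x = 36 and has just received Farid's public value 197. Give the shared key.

Shared key K = 197^36 mod 457.
197^1 ≡ 197 (mod 457)
197^2 = (197^1)^2 ≡ 197^2 = 38809 ≡ 421 (mod 457)
197^4 = (197^2)^2 ≡ 421^2 = 177241 ≡ 382 (mod 457)
197^8 = (197^4)^2 ≡ 382^2 = 145924 ≡ 141 (mod 457)
197^16 = (197^8)^2 ≡ 141^2 = 19881 ≡ 230 (mod 457)
197^32 = (197^16)^2 ≡ 230^2 = 52900 ≡ 345 (mod 457)
197^36 = 197^32 · 197^4 ≡ 345 · 382 ≡ 174 (mod 457).

174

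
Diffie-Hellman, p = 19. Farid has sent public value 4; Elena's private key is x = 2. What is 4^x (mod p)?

16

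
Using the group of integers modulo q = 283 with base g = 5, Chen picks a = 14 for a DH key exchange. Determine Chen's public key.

Public value = 5^14 (mod 283).
5^1 ≡ 5 (mod 283)
5^2 = (5^1)^2 ≡ 5^2 = 25 ≡ 25 (mod 283)
5^4 = (5^2)^2 ≡ 25^2 = 625 ≡ 59 (mod 283)
5^8 = (5^4)^2 ≡ 59^2 = 3481 ≡ 85 (mod 283)
5^14 = 5^8 · 5^4 · 5^2 ≡ 85 · 59 · 25 ≡ 6 (mod 283).

6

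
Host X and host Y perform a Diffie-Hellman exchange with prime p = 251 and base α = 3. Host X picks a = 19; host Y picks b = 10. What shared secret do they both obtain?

69

Host Y sends B = α^b mod p = 3^10 mod 251.
3^1 ≡ 3 (mod 251)
3^2 = (3^1)^2 ≡ 3^2 = 9 ≡ 9 (mod 251)
3^4 = (3^2)^2 ≡ 9^2 = 81 ≡ 81 (mod 251)
3^8 = (3^4)^2 ≡ 81^2 = 6561 ≡ 35 (mod 251)
3^10 = 3^8 · 3^2 ≡ 35 · 9 ≡ 64 (mod 251).
So B = 64. Host X then computes K = B^a mod p = 64^19 mod 251.
64^1 ≡ 64 (mod 251)
64^2 = (64^1)^2 ≡ 64^2 = 4096 ≡ 80 (mod 251)
64^4 = (64^2)^2 ≡ 80^2 = 6400 ≡ 125 (mod 251)
64^8 = (64^4)^2 ≡ 125^2 = 15625 ≡ 63 (mod 251)
64^16 = (64^8)^2 ≡ 63^2 = 3969 ≡ 204 (mod 251)
64^19 = 64^16 · 64^2 · 64^1 ≡ 204 · 80 · 64 ≡ 69 (mod 251).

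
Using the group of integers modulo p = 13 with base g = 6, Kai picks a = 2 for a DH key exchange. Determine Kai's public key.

Public value = 6^{2} \pmod{13}.
6^1 ≡ 6 (mod 13)
6^2 = (6^1)^2 ≡ 6^2 = 36 ≡ 10 (mod 13)

10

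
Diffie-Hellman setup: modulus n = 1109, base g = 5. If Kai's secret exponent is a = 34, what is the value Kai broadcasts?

719

Public value = 5^{34} \pmod{1109}.
5^1 ≡ 5 (mod 1109)
5^2 = (5^1)^2 ≡ 5^2 = 25 ≡ 25 (mod 1109)
5^4 = (5^2)^2 ≡ 25^2 = 625 ≡ 625 (mod 1109)
5^8 = (5^4)^2 ≡ 625^2 = 390625 ≡ 257 (mod 1109)
5^16 = (5^8)^2 ≡ 257^2 = 66049 ≡ 618 (mod 1109)
5^32 = (5^16)^2 ≡ 618^2 = 381924 ≡ 428 (mod 1109)
5^34 = 5^32 · 5^2 ≡ 428 · 25 ≡ 719 (mod 1109).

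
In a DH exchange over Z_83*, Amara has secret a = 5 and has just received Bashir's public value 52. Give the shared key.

39

Shared key K = 52^5 mod 83.
52^1 ≡ 52 (mod 83)
52^2 = (52^1)^2 ≡ 52^2 = 2704 ≡ 48 (mod 83)
52^4 = (52^2)^2 ≡ 48^2 = 2304 ≡ 63 (mod 83)
52^5 = 52^4 · 52^1 ≡ 63 · 52 ≡ 39 (mod 83).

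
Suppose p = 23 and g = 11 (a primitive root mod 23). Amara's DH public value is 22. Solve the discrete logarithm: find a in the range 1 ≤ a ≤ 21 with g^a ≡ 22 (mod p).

11

Try successive powers of 11 modulo 23:
11^1 ≡ 11
11^2 ≡ 6
11^3 ≡ 20
11^4 ≡ 13
11^5 ≡ 5
11^6 ≡ 9
11^7 ≡ 7
11^8 ≡ 8
11^9 ≡ 19
11^10 ≡ 2
11^11 ≡ 22
Found: a = 11.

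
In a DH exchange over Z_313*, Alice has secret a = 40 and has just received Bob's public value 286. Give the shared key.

Shared key K = 286^40 mod 313.
286^1 ≡ 286 (mod 313)
286^2 = (286^1)^2 ≡ 286^2 = 81796 ≡ 103 (mod 313)
286^4 = (286^2)^2 ≡ 103^2 = 10609 ≡ 280 (mod 313)
286^8 = (286^4)^2 ≡ 280^2 = 78400 ≡ 150 (mod 313)
286^16 = (286^8)^2 ≡ 150^2 = 22500 ≡ 277 (mod 313)
286^32 = (286^16)^2 ≡ 277^2 = 76729 ≡ 44 (mod 313)
286^40 = 286^32 · 286^8 ≡ 44 · 150 ≡ 27 (mod 313).

27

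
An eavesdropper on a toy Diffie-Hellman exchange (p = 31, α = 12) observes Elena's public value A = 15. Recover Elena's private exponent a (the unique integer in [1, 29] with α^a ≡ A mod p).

9

Try successive powers of 12 modulo 31:
12^1 ≡ 12
12^2 ≡ 20
12^3 ≡ 23
12^4 ≡ 28
12^5 ≡ 26
12^6 ≡ 2
12^7 ≡ 24
12^8 ≡ 9
12^9 ≡ 15
Found: a = 9.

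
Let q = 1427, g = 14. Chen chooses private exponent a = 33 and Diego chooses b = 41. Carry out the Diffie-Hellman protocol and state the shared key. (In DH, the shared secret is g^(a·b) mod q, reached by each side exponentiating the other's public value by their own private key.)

Diego sends B = g^b mod q = 14^41 mod 1427.
14^1 ≡ 14 (mod 1427)
14^2 = (14^1)^2 ≡ 14^2 = 196 ≡ 196 (mod 1427)
14^4 = (14^2)^2 ≡ 196^2 = 38416 ≡ 1314 (mod 1427)
14^8 = (14^4)^2 ≡ 1314^2 = 1726596 ≡ 1353 (mod 1427)
14^16 = (14^8)^2 ≡ 1353^2 = 1830609 ≡ 1195 (mod 1427)
14^32 = (14^16)^2 ≡ 1195^2 = 1428025 ≡ 1025 (mod 1427)
14^41 = 14^32 · 14^8 · 14^1 ≡ 1025 · 1353 · 14 ≡ 1215 (mod 1427).
So B = 1215. Chen then computes K = B^a mod q = 1215^33 mod 1427.
1215^1 ≡ 1215 (mod 1427)
1215^2 = (1215^1)^2 ≡ 1215^2 = 1476225 ≡ 707 (mod 1427)
1215^4 = (1215^2)^2 ≡ 707^2 = 499849 ≡ 399 (mod 1427)
1215^8 = (1215^4)^2 ≡ 399^2 = 159201 ≡ 804 (mod 1427)
1215^16 = (1215^8)^2 ≡ 804^2 = 646416 ≡ 1412 (mod 1427)
1215^32 = (1215^16)^2 ≡ 1412^2 = 1993744 ≡ 225 (mod 1427)
1215^33 = 1215^32 · 1215^1 ≡ 225 · 1215 ≡ 818 (mod 1427).

818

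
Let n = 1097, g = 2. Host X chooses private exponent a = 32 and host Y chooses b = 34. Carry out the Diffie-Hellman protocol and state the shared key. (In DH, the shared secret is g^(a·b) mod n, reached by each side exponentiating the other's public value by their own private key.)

Host X sends A = g^a mod n = 2^32 mod 1097.
2^1 ≡ 2 (mod 1097)
2^2 = (2^1)^2 ≡ 2^2 = 4 ≡ 4 (mod 1097)
2^4 = (2^2)^2 ≡ 4^2 = 16 ≡ 16 (mod 1097)
2^8 = (2^4)^2 ≡ 16^2 = 256 ≡ 256 (mod 1097)
2^16 = (2^8)^2 ≡ 256^2 = 65536 ≡ 813 (mod 1097)
2^32 = (2^16)^2 ≡ 813^2 = 660969 ≡ 575 (mod 1097)
So A = 575. Host Y then computes K = A^b mod n = 575^34 mod 1097.
575^1 ≡ 575 (mod 1097)
575^2 = (575^1)^2 ≡ 575^2 = 330625 ≡ 428 (mod 1097)
575^4 = (575^2)^2 ≡ 428^2 = 183184 ≡ 1082 (mod 1097)
575^8 = (575^4)^2 ≡ 1082^2 = 1170724 ≡ 225 (mod 1097)
575^16 = (575^8)^2 ≡ 225^2 = 50625 ≡ 163 (mod 1097)
575^32 = (575^16)^2 ≡ 163^2 = 26569 ≡ 241 (mod 1097)
575^34 = 575^32 · 575^2 ≡ 241 · 428 ≡ 30 (mod 1097).

30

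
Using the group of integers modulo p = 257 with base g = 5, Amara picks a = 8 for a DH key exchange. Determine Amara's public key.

242

Public value = 5^8 mod 257.
5^1 ≡ 5 (mod 257)
5^2 = (5^1)^2 ≡ 5^2 = 25 ≡ 25 (mod 257)
5^4 = (5^2)^2 ≡ 25^2 = 625 ≡ 111 (mod 257)
5^8 = (5^4)^2 ≡ 111^2 = 12321 ≡ 242 (mod 257)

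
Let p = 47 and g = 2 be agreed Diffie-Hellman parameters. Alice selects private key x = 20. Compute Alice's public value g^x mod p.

Public value = 2^20 mod 47.
2^1 ≡ 2 (mod 47)
2^2 = (2^1)^2 ≡ 2^2 = 4 ≡ 4 (mod 47)
2^4 = (2^2)^2 ≡ 4^2 = 16 ≡ 16 (mod 47)
2^8 = (2^4)^2 ≡ 16^2 = 256 ≡ 21 (mod 47)
2^16 = (2^8)^2 ≡ 21^2 = 441 ≡ 18 (mod 47)
2^20 = 2^16 · 2^4 ≡ 18 · 16 ≡ 6 (mod 47).

6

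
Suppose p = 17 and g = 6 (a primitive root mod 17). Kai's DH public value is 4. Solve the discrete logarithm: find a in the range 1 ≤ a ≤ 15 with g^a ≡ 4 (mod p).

4

Try successive powers of 6 modulo 17:
6^1 ≡ 6
6^2 ≡ 2
6^3 ≡ 12
6^4 ≡ 4
Found: a = 4.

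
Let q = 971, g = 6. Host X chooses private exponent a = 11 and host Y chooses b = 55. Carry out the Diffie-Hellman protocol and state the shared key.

365

Host X sends A = g^a mod q = 6^11 mod 971.
6^1 ≡ 6 (mod 971)
6^2 = (6^1)^2 ≡ 6^2 = 36 ≡ 36 (mod 971)
6^4 = (6^2)^2 ≡ 36^2 = 1296 ≡ 325 (mod 971)
6^8 = (6^4)^2 ≡ 325^2 = 105625 ≡ 757 (mod 971)
6^11 = 6^8 · 6^2 · 6^1 ≡ 757 · 36 · 6 ≡ 384 (mod 971).
So A = 384. Host Y then computes K = A^b mod q = 384^55 mod 971.
384^1 ≡ 384 (mod 971)
384^2 = (384^1)^2 ≡ 384^2 = 147456 ≡ 835 (mod 971)
384^4 = (384^2)^2 ≡ 835^2 = 697225 ≡ 47 (mod 971)
384^8 = (384^4)^2 ≡ 47^2 = 2209 ≡ 267 (mod 971)
384^16 = (384^8)^2 ≡ 267^2 = 71289 ≡ 406 (mod 971)
384^32 = (384^16)^2 ≡ 406^2 = 164836 ≡ 737 (mod 971)
384^55 = 384^32 · 384^16 · 384^4 · 384^2 · 384^1 ≡ 737 · 406 · 47 · 835 · 384 ≡ 365 (mod 971).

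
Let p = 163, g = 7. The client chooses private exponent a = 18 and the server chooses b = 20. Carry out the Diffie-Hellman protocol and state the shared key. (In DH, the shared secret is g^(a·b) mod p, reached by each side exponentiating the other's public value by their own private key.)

The client sends A = g^a mod p = 7^18 mod 163.
7^1 ≡ 7 (mod 163)
7^2 = (7^1)^2 ≡ 7^2 = 49 ≡ 49 (mod 163)
7^4 = (7^2)^2 ≡ 49^2 = 2401 ≡ 119 (mod 163)
7^8 = (7^4)^2 ≡ 119^2 = 14161 ≡ 143 (mod 163)
7^16 = (7^8)^2 ≡ 143^2 = 20449 ≡ 74 (mod 163)
7^18 = 7^16 · 7^2 ≡ 74 · 49 ≡ 40 (mod 163).
So A = 40. The server then computes K = A^b mod p = 40^20 mod 163.
40^1 ≡ 40 (mod 163)
40^2 = (40^1)^2 ≡ 40^2 = 1600 ≡ 133 (mod 163)
40^4 = (40^2)^2 ≡ 133^2 = 17689 ≡ 85 (mod 163)
40^8 = (40^4)^2 ≡ 85^2 = 7225 ≡ 53 (mod 163)
40^16 = (40^8)^2 ≡ 53^2 = 2809 ≡ 38 (mod 163)
40^20 = 40^16 · 40^4 ≡ 38 · 85 ≡ 133 (mod 163).

133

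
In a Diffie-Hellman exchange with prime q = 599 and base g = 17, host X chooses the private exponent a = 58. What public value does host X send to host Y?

481

Public value = 17^58 mod 599.
17^1 ≡ 17 (mod 599)
17^2 = (17^1)^2 ≡ 17^2 = 289 ≡ 289 (mod 599)
17^4 = (17^2)^2 ≡ 289^2 = 83521 ≡ 260 (mod 599)
17^8 = (17^4)^2 ≡ 260^2 = 67600 ≡ 512 (mod 599)
17^16 = (17^8)^2 ≡ 512^2 = 262144 ≡ 381 (mod 599)
17^32 = (17^16)^2 ≡ 381^2 = 145161 ≡ 203 (mod 599)
17^58 = 17^32 · 17^16 · 17^8 · 17^2 ≡ 203 · 381 · 512 · 289 ≡ 481 (mod 599).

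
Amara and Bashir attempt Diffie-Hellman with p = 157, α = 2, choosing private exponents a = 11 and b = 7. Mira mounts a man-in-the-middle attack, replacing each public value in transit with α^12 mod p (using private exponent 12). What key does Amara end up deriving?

Amara receives Mira's public value M = 2^12 mod 157 instead of the honest one.
2^1 ≡ 2 (mod 157)
2^2 = (2^1)^2 ≡ 2^2 = 4 ≡ 4 (mod 157)
2^4 = (2^2)^2 ≡ 4^2 = 16 ≡ 16 (mod 157)
2^8 = (2^4)^2 ≡ 16^2 = 256 ≡ 99 (mod 157)
2^12 = 2^8 · 2^4 ≡ 99 · 16 ≡ 14 (mod 157).
So M = 14. Amara computes K = M^11 mod 157.
14^1 ≡ 14 (mod 157)
14^2 = (14^1)^2 ≡ 14^2 = 196 ≡ 39 (mod 157)
14^4 = (14^2)^2 ≡ 39^2 = 1521 ≡ 108 (mod 157)
14^8 = (14^4)^2 ≡ 108^2 = 11664 ≡ 46 (mod 157)
14^11 = 14^8 · 14^2 · 14^1 ≡ 46 · 39 · 14 ≡ 153 (mod 157).

153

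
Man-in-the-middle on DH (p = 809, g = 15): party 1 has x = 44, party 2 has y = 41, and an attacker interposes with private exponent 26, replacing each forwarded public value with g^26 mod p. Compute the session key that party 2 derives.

Party 2 receives an attacker's public value M = 15^26 mod 809 instead of the honest one.
15^1 ≡ 15 (mod 809)
15^2 = (15^1)^2 ≡ 15^2 = 225 ≡ 225 (mod 809)
15^4 = (15^2)^2 ≡ 225^2 = 50625 ≡ 467 (mod 809)
15^8 = (15^4)^2 ≡ 467^2 = 218089 ≡ 468 (mod 809)
15^16 = (15^8)^2 ≡ 468^2 = 219024 ≡ 594 (mod 809)
15^26 = 15^16 · 15^8 · 15^2 ≡ 594 · 468 · 225 ≡ 365 (mod 809).
So M = 365. Party 2 computes K = M^41 mod 809.
365^1 ≡ 365 (mod 809)
365^2 = (365^1)^2 ≡ 365^2 = 133225 ≡ 549 (mod 809)
365^4 = (365^2)^2 ≡ 549^2 = 301401 ≡ 453 (mod 809)
365^8 = (365^4)^2 ≡ 453^2 = 205209 ≡ 532 (mod 809)
365^16 = (365^8)^2 ≡ 532^2 = 283024 ≡ 683 (mod 809)
365^32 = (365^16)^2 ≡ 683^2 = 466489 ≡ 505 (mod 809)
365^41 = 365^32 · 365^8 · 365^1 ≡ 505 · 532 · 365 ≡ 392 (mod 809).

392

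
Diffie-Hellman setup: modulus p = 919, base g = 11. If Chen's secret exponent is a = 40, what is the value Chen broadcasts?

176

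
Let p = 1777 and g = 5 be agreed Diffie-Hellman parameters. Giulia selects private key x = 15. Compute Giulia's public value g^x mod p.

298

Public value = 5^15 mod 1777.
5^1 ≡ 5 (mod 1777)
5^2 = (5^1)^2 ≡ 5^2 = 25 ≡ 25 (mod 1777)
5^4 = (5^2)^2 ≡ 25^2 = 625 ≡ 625 (mod 1777)
5^8 = (5^4)^2 ≡ 625^2 = 390625 ≡ 1462 (mod 1777)
5^15 = 5^8 · 5^4 · 5^2 · 5^1 ≡ 1462 · 625 · 25 · 5 ≡ 298 (mod 1777).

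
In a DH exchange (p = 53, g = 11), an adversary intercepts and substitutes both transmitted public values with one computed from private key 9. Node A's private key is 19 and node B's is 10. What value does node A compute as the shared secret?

Node A receives an adversary's public value M = 11^9 mod 53 instead of the honest one.
11^1 ≡ 11 (mod 53)
11^2 = (11^1)^2 ≡ 11^2 = 121 ≡ 15 (mod 53)
11^4 = (11^2)^2 ≡ 15^2 = 225 ≡ 13 (mod 53)
11^8 = (11^4)^2 ≡ 13^2 = 169 ≡ 10 (mod 53)
11^9 = 11^8 · 11^1 ≡ 10 · 11 ≡ 4 (mod 53).
So M = 4. Node A computes K = M^19 mod 53.
4^1 ≡ 4 (mod 53)
4^2 = (4^1)^2 ≡ 4^2 = 16 ≡ 16 (mod 53)
4^4 = (4^2)^2 ≡ 16^2 = 256 ≡ 44 (mod 53)
4^8 = (4^4)^2 ≡ 44^2 = 1936 ≡ 28 (mod 53)
4^16 = (4^8)^2 ≡ 28^2 = 784 ≡ 42 (mod 53)
4^19 = 4^16 · 4^2 · 4^1 ≡ 42 · 16 · 4 ≡ 38 (mod 53).

38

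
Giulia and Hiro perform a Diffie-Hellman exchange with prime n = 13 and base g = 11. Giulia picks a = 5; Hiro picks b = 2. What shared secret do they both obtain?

10

Hiro sends B = g^b mod n = 11^2 mod 13.
11^1 ≡ 11 (mod 13)
11^2 = (11^1)^2 ≡ 11^2 = 121 ≡ 4 (mod 13)
So B = 4. Giulia then computes K = B^a mod n = 4^5 mod 13.
4^1 ≡ 4 (mod 13)
4^2 = (4^1)^2 ≡ 4^2 = 16 ≡ 3 (mod 13)
4^4 = (4^2)^2 ≡ 3^2 = 9 ≡ 9 (mod 13)
4^5 = 4^4 · 4^1 ≡ 9 · 4 ≡ 10 (mod 13).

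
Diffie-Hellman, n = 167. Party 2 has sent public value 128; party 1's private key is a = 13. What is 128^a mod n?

89

Shared key K = 128^13 mod 167.
128^1 ≡ 128 (mod 167)
128^2 = (128^1)^2 ≡ 128^2 = 16384 ≡ 18 (mod 167)
128^4 = (128^2)^2 ≡ 18^2 = 324 ≡ 157 (mod 167)
128^8 = (128^4)^2 ≡ 157^2 = 24649 ≡ 100 (mod 167)
128^13 = 128^8 · 128^4 · 128^1 ≡ 100 · 157 · 128 ≡ 89 (mod 167).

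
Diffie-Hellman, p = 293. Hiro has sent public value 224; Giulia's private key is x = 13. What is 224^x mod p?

Shared key K = 224^13 mod 293.
224^1 ≡ 224 (mod 293)
224^2 = (224^1)^2 ≡ 224^2 = 50176 ≡ 73 (mod 293)
224^4 = (224^2)^2 ≡ 73^2 = 5329 ≡ 55 (mod 293)
224^8 = (224^4)^2 ≡ 55^2 = 3025 ≡ 95 (mod 293)
224^13 = 224^8 · 224^4 · 224^1 ≡ 95 · 55 · 224 ≡ 158 (mod 293).

158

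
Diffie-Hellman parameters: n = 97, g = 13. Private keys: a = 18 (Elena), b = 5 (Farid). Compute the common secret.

12

Farid sends B = g^b mod n = 13^5 mod 97.
13^1 ≡ 13 (mod 97)
13^2 = (13^1)^2 ≡ 13^2 = 169 ≡ 72 (mod 97)
13^4 = (13^2)^2 ≡ 72^2 = 5184 ≡ 43 (mod 97)
13^5 = 13^4 · 13^1 ≡ 43 · 13 ≡ 74 (mod 97).
So B = 74. Elena then computes K = B^a mod n = 74^18 mod 97.
74^1 ≡ 74 (mod 97)
74^2 = (74^1)^2 ≡ 74^2 = 5476 ≡ 44 (mod 97)
74^4 = (74^2)^2 ≡ 44^2 = 1936 ≡ 93 (mod 97)
74^8 = (74^4)^2 ≡ 93^2 = 8649 ≡ 16 (mod 97)
74^16 = (74^8)^2 ≡ 16^2 = 256 ≡ 62 (mod 97)
74^18 = 74^16 · 74^2 ≡ 62 · 44 ≡ 12 (mod 97).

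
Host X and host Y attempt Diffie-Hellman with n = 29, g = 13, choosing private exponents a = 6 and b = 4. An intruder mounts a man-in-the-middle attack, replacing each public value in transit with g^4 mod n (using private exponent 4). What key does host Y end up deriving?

Host Y receives an intruder's public value M = 13^4 mod 29 instead of the honest one.
13^1 ≡ 13 (mod 29)
13^2 = (13^1)^2 ≡ 13^2 = 169 ≡ 24 (mod 29)
13^4 = (13^2)^2 ≡ 24^2 = 576 ≡ 25 (mod 29)
So M = 25. Host Y computes K = M^4 mod 29.
25^1 ≡ 25 (mod 29)
25^2 = (25^1)^2 ≡ 25^2 = 625 ≡ 16 (mod 29)
25^4 = (25^2)^2 ≡ 16^2 = 256 ≡ 24 (mod 29)

24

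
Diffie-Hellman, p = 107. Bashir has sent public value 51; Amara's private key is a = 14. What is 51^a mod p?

Shared key K = 51^14 mod 107.
51^1 ≡ 51 (mod 107)
51^2 = (51^1)^2 ≡ 51^2 = 2601 ≡ 33 (mod 107)
51^4 = (51^2)^2 ≡ 33^2 = 1089 ≡ 19 (mod 107)
51^8 = (51^4)^2 ≡ 19^2 = 361 ≡ 40 (mod 107)
51^14 = 51^8 · 51^4 · 51^2 ≡ 40 · 19 · 33 ≡ 42 (mod 107).

42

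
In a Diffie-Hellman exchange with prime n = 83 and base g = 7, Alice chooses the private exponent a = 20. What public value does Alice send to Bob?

Public value = 7^20 (mod 83).
7^1 ≡ 7 (mod 83)
7^2 = (7^1)^2 ≡ 7^2 = 49 ≡ 49 (mod 83)
7^4 = (7^2)^2 ≡ 49^2 = 2401 ≡ 77 (mod 83)
7^8 = (7^4)^2 ≡ 77^2 = 5929 ≡ 36 (mod 83)
7^16 = (7^8)^2 ≡ 36^2 = 1296 ≡ 51 (mod 83)
7^20 = 7^16 · 7^4 ≡ 51 · 77 ≡ 26 (mod 83).

26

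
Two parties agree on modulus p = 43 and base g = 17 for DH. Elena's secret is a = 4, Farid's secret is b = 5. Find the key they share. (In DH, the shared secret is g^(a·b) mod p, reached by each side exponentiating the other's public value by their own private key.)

38

Farid sends B = g^b mod p = 17^5 mod 43.
17^1 ≡ 17 (mod 43)
17^2 = (17^1)^2 ≡ 17^2 = 289 ≡ 31 (mod 43)
17^4 = (17^2)^2 ≡ 31^2 = 961 ≡ 15 (mod 43)
17^5 = 17^4 · 17^1 ≡ 15 · 17 ≡ 40 (mod 43).
So B = 40. Elena then computes K = B^a mod p = 40^4 mod 43.
40^1 ≡ 40 (mod 43)
40^2 = (40^1)^2 ≡ 40^2 = 1600 ≡ 9 (mod 43)
40^4 = (40^2)^2 ≡ 9^2 = 81 ≡ 38 (mod 43)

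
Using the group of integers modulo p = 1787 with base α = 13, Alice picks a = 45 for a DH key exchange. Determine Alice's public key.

393

Public value = 13^45 mod 1787.
13^1 ≡ 13 (mod 1787)
13^2 = (13^1)^2 ≡ 13^2 = 169 ≡ 169 (mod 1787)
13^4 = (13^2)^2 ≡ 169^2 = 28561 ≡ 1756 (mod 1787)
13^8 = (13^4)^2 ≡ 1756^2 = 3083536 ≡ 961 (mod 1787)
13^16 = (13^8)^2 ≡ 961^2 = 923521 ≡ 1429 (mod 1787)
13^32 = (13^16)^2 ≡ 1429^2 = 2042041 ≡ 1287 (mod 1787)
13^45 = 13^32 · 13^8 · 13^4 · 13^1 ≡ 1287 · 961 · 1756 · 13 ≡ 393 (mod 1787).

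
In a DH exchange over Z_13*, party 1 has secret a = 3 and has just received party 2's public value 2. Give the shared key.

8

Shared key K = 2^3 mod 13.
2^1 ≡ 2 (mod 13)
2^2 = (2^1)^2 ≡ 2^2 = 4 ≡ 4 (mod 13)
2^3 = 2^2 · 2^1 ≡ 4 · 2 ≡ 8 (mod 13).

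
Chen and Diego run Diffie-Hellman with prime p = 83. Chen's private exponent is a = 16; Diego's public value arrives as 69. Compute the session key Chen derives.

Shared key K = 69^16 mod 83.
69^1 ≡ 69 (mod 83)
69^2 = (69^1)^2 ≡ 69^2 = 4761 ≡ 30 (mod 83)
69^4 = (69^2)^2 ≡ 30^2 = 900 ≡ 70 (mod 83)
69^8 = (69^4)^2 ≡ 70^2 = 4900 ≡ 3 (mod 83)
69^16 = (69^8)^2 ≡ 3^2 = 9 ≡ 9 (mod 83)

9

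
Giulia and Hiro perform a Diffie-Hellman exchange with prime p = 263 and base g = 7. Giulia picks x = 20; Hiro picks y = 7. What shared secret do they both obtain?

Giulia sends A = g^x mod p = 7^20 mod 263.
7^1 ≡ 7 (mod 263)
7^2 = (7^1)^2 ≡ 7^2 = 49 ≡ 49 (mod 263)
7^4 = (7^2)^2 ≡ 49^2 = 2401 ≡ 34 (mod 263)
7^8 = (7^4)^2 ≡ 34^2 = 1156 ≡ 104 (mod 263)
7^16 = (7^8)^2 ≡ 104^2 = 10816 ≡ 33 (mod 263)
7^20 = 7^16 · 7^4 ≡ 33 · 34 ≡ 70 (mod 263).
So A = 70. Hiro then computes K = A^y mod p = 70^7 mod 263.
70^1 ≡ 70 (mod 263)
70^2 = (70^1)^2 ≡ 70^2 = 4900 ≡ 166 (mod 263)
70^4 = (70^2)^2 ≡ 166^2 = 27556 ≡ 204 (mod 263)
70^7 = 70^4 · 70^2 · 70^1 ≡ 204 · 166 · 70 ≡ 61 (mod 263).

61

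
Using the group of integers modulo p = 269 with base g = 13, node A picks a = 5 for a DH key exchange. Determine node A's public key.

73

Public value = 13^5 (mod 269).
13^1 ≡ 13 (mod 269)
13^2 = (13^1)^2 ≡ 13^2 = 169 ≡ 169 (mod 269)
13^4 = (13^2)^2 ≡ 169^2 = 28561 ≡ 47 (mod 269)
13^5 = 13^4 · 13^1 ≡ 47 · 13 ≡ 73 (mod 269).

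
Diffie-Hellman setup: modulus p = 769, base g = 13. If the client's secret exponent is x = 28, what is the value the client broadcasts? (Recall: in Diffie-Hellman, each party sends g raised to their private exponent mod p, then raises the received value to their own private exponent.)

447

Public value = 13^28 (mod 769).
13^1 ≡ 13 (mod 769)
13^2 = (13^1)^2 ≡ 13^2 = 169 ≡ 169 (mod 769)
13^4 = (13^2)^2 ≡ 169^2 = 28561 ≡ 108 (mod 769)
13^8 = (13^4)^2 ≡ 108^2 = 11664 ≡ 129 (mod 769)
13^16 = (13^8)^2 ≡ 129^2 = 16641 ≡ 492 (mod 769)
13^28 = 13^16 · 13^8 · 13^4 ≡ 492 · 129 · 108 ≡ 447 (mod 769).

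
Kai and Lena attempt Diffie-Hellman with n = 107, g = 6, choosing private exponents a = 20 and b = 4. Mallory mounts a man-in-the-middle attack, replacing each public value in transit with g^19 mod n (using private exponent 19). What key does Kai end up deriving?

Kai receives Mallory's public value M = 6^19 mod 107 instead of the honest one.
6^1 ≡ 6 (mod 107)
6^2 = (6^1)^2 ≡ 6^2 = 36 ≡ 36 (mod 107)
6^4 = (6^2)^2 ≡ 36^2 = 1296 ≡ 12 (mod 107)
6^8 = (6^4)^2 ≡ 12^2 = 144 ≡ 37 (mod 107)
6^16 = (6^8)^2 ≡ 37^2 = 1369 ≡ 85 (mod 107)
6^19 = 6^16 · 6^2 · 6^1 ≡ 85 · 36 · 6 ≡ 63 (mod 107).
So M = 63. Kai computes K = M^20 mod 107.
63^1 ≡ 63 (mod 107)
63^2 = (63^1)^2 ≡ 63^2 = 3969 ≡ 10 (mod 107)
63^4 = (63^2)^2 ≡ 10^2 = 100 ≡ 100 (mod 107)
63^8 = (63^4)^2 ≡ 100^2 = 10000 ≡ 49 (mod 107)
63^16 = (63^8)^2 ≡ 49^2 = 2401 ≡ 47 (mod 107)
63^20 = 63^16 · 63^4 ≡ 47 · 100 ≡ 99 (mod 107).

99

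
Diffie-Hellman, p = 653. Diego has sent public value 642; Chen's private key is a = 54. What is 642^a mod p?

Shared key K = 642^54 mod 653.
642^1 ≡ 642 (mod 653)
642^2 = (642^1)^2 ≡ 642^2 = 412164 ≡ 121 (mod 653)
642^4 = (642^2)^2 ≡ 121^2 = 14641 ≡ 275 (mod 653)
642^8 = (642^4)^2 ≡ 275^2 = 75625 ≡ 530 (mod 653)
642^16 = (642^8)^2 ≡ 530^2 = 280900 ≡ 110 (mod 653)
642^32 = (642^16)^2 ≡ 110^2 = 12100 ≡ 346 (mod 653)
642^54 = 642^32 · 642^16 · 642^4 · 642^2 ≡ 346 · 110 · 275 · 121 ≡ 16 (mod 653).

16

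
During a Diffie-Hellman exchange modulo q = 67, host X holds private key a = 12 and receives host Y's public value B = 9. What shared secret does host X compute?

9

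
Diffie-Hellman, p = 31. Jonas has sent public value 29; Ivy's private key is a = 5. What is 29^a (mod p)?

Shared key K = 29^5 mod 31.
29^1 ≡ 29 (mod 31)
29^2 = (29^1)^2 ≡ 29^2 = 841 ≡ 4 (mod 31)
29^4 = (29^2)^2 ≡ 4^2 = 16 ≡ 16 (mod 31)
29^5 = 29^4 · 29^1 ≡ 16 · 29 ≡ 30 (mod 31).

30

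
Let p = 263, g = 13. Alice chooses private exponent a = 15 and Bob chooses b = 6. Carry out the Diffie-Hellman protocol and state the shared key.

54

Bob sends B = g^b mod p = 13^6 mod 263.
13^1 ≡ 13 (mod 263)
13^2 = (13^1)^2 ≡ 13^2 = 169 ≡ 169 (mod 263)
13^4 = (13^2)^2 ≡ 169^2 = 28561 ≡ 157 (mod 263)
13^6 = 13^4 · 13^2 ≡ 157 · 169 ≡ 233 (mod 263).
So B = 233. Alice then computes K = B^a mod p = 233^15 mod 263.
233^1 ≡ 233 (mod 263)
233^2 = (233^1)^2 ≡ 233^2 = 54289 ≡ 111 (mod 263)
233^4 = (233^2)^2 ≡ 111^2 = 12321 ≡ 223 (mod 263)
233^8 = (233^4)^2 ≡ 223^2 = 49729 ≡ 22 (mod 263)
233^15 = 233^8 · 233^4 · 233^2 · 233^1 ≡ 22 · 223 · 111 · 233 ≡ 54 (mod 263).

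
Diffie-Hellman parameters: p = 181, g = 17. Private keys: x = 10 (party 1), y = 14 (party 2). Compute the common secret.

43

Party 2 sends B = g^y mod p = 17^14 mod 181.
17^1 ≡ 17 (mod 181)
17^2 = (17^1)^2 ≡ 17^2 = 289 ≡ 108 (mod 181)
17^4 = (17^2)^2 ≡ 108^2 = 11664 ≡ 80 (mod 181)
17^8 = (17^4)^2 ≡ 80^2 = 6400 ≡ 65 (mod 181)
17^14 = 17^8 · 17^4 · 17^2 ≡ 65 · 80 · 108 ≡ 138 (mod 181).
So B = 138. Party 1 then computes K = B^x mod p = 138^10 mod 181.
138^1 ≡ 138 (mod 181)
138^2 = (138^1)^2 ≡ 138^2 = 19044 ≡ 39 (mod 181)
138^4 = (138^2)^2 ≡ 39^2 = 1521 ≡ 73 (mod 181)
138^8 = (138^4)^2 ≡ 73^2 = 5329 ≡ 80 (mod 181)
138^10 = 138^8 · 138^2 ≡ 80 · 39 ≡ 43 (mod 181).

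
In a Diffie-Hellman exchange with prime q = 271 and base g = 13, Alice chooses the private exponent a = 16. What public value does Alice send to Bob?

Public value = 13^16 mod 271.
13^1 ≡ 13 (mod 271)
13^2 = (13^1)^2 ≡ 13^2 = 169 ≡ 169 (mod 271)
13^4 = (13^2)^2 ≡ 169^2 = 28561 ≡ 106 (mod 271)
13^8 = (13^4)^2 ≡ 106^2 = 11236 ≡ 125 (mod 271)
13^16 = (13^8)^2 ≡ 125^2 = 15625 ≡ 178 (mod 271)

178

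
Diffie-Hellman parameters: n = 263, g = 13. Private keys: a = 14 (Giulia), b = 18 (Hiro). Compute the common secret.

Hiro sends B = g^b mod n = 13^18 mod 263.
13^1 ≡ 13 (mod 263)
13^2 = (13^1)^2 ≡ 13^2 = 169 ≡ 169 (mod 263)
13^4 = (13^2)^2 ≡ 169^2 = 28561 ≡ 157 (mod 263)
13^8 = (13^4)^2 ≡ 157^2 = 24649 ≡ 190 (mod 263)
13^16 = (13^8)^2 ≡ 190^2 = 36100 ≡ 69 (mod 263)
13^18 = 13^16 · 13^2 ≡ 69 · 169 ≡ 89 (mod 263).
So B = 89. Giulia then computes K = B^a mod n = 89^14 mod 263.
89^1 ≡ 89 (mod 263)
89^2 = (89^1)^2 ≡ 89^2 = 7921 ≡ 31 (mod 263)
89^4 = (89^2)^2 ≡ 31^2 = 961 ≡ 172 (mod 263)
89^8 = (89^4)^2 ≡ 172^2 = 29584 ≡ 128 (mod 263)
89^14 = 89^8 · 89^4 · 89^2 ≡ 128 · 172 · 31 ≡ 11 (mod 263).

11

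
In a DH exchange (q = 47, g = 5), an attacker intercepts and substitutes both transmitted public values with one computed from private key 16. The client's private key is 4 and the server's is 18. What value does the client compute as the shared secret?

The client receives an attacker's public value M = 5^16 mod 47 instead of the honest one.
5^1 ≡ 5 (mod 47)
5^2 = (5^1)^2 ≡ 5^2 = 25 ≡ 25 (mod 47)
5^4 = (5^2)^2 ≡ 25^2 = 625 ≡ 14 (mod 47)
5^8 = (5^4)^2 ≡ 14^2 = 196 ≡ 8 (mod 47)
5^16 = (5^8)^2 ≡ 8^2 = 64 ≡ 17 (mod 47)
So M = 17. The client computes K = M^4 mod 47.
17^1 ≡ 17 (mod 47)
17^2 = (17^1)^2 ≡ 17^2 = 289 ≡ 7 (mod 47)
17^4 = (17^2)^2 ≡ 7^2 = 49 ≡ 2 (mod 47)

2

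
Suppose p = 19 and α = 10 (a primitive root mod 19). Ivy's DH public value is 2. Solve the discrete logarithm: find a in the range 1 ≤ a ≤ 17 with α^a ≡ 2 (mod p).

Try successive powers of 10 modulo 19:
10^1 ≡ 10
10^2 ≡ 5
10^3 ≡ 12
10^4 ≡ 6
10^5 ≡ 3
10^6 ≡ 11
10^7 ≡ 15
10^8 ≡ 17
10^9 ≡ 18
10^10 ≡ 9
10^11 ≡ 14
10^12 ≡ 7
10^13 ≡ 13
10^14 ≡ 16
10^15 ≡ 8
10^16 ≡ 4
10^17 ≡ 2
Found: a = 17.

17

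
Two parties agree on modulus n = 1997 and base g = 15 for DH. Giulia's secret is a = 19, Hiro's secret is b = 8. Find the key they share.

Giulia sends A = g^a mod n = 15^19 mod 1997.
15^1 ≡ 15 (mod 1997)
15^2 = (15^1)^2 ≡ 15^2 = 225 ≡ 225 (mod 1997)
15^4 = (15^2)^2 ≡ 225^2 = 50625 ≡ 700 (mod 1997)
15^8 = (15^4)^2 ≡ 700^2 = 490000 ≡ 735 (mod 1997)
15^16 = (15^8)^2 ≡ 735^2 = 540225 ≡ 1035 (mod 1997)
15^19 = 15^16 · 15^2 · 15^1 ≡ 1035 · 225 · 15 ≡ 372 (mod 1997).
So A = 372. Hiro then computes K = A^b mod n = 372^8 mod 1997.
372^1 ≡ 372 (mod 1997)
372^2 = (372^1)^2 ≡ 372^2 = 138384 ≡ 591 (mod 1997)
372^4 = (372^2)^2 ≡ 591^2 = 349281 ≡ 1803 (mod 1997)
372^8 = (372^4)^2 ≡ 1803^2 = 3250809 ≡ 1690 (mod 1997)

1690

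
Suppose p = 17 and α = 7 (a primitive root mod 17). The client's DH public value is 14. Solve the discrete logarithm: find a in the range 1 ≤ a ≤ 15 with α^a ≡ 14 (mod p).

Try successive powers of 7 modulo 17:
7^1 ≡ 7
7^2 ≡ 15
7^3 ≡ 3
7^4 ≡ 4
7^5 ≡ 11
7^6 ≡ 9
7^7 ≡ 12
7^8 ≡ 16
7^9 ≡ 10
7^10 ≡ 2
7^11 ≡ 14
Found: a = 11.

11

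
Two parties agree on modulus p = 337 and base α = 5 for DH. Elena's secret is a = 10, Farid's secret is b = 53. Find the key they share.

289

Farid sends B = α^b mod p = 5^53 mod 337.
5^1 ≡ 5 (mod 337)
5^2 = (5^1)^2 ≡ 5^2 = 25 ≡ 25 (mod 337)
5^4 = (5^2)^2 ≡ 25^2 = 625 ≡ 288 (mod 337)
5^8 = (5^4)^2 ≡ 288^2 = 82944 ≡ 42 (mod 337)
5^16 = (5^8)^2 ≡ 42^2 = 1764 ≡ 79 (mod 337)
5^32 = (5^16)^2 ≡ 79^2 = 6241 ≡ 175 (mod 337)
5^53 = 5^32 · 5^16 · 5^4 · 5^1 ≡ 175 · 79 · 288 · 5 ≡ 62 (mod 337).
So B = 62. Elena then computes K = B^a mod p = 62^10 mod 337.
62^1 ≡ 62 (mod 337)
62^2 = (62^1)^2 ≡ 62^2 = 3844 ≡ 137 (mod 337)
62^4 = (62^2)^2 ≡ 137^2 = 18769 ≡ 234 (mod 337)
62^8 = (62^4)^2 ≡ 234^2 = 54756 ≡ 162 (mod 337)
62^10 = 62^8 · 62^2 ≡ 162 · 137 ≡ 289 (mod 337).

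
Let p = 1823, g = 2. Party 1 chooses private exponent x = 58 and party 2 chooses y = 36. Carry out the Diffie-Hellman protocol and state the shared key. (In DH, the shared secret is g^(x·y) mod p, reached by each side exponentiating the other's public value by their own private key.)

1255

Party 1 sends A = g^x mod p = 2^58 mod 1823.
2^1 ≡ 2 (mod 1823)
2^2 = (2^1)^2 ≡ 2^2 = 4 ≡ 4 (mod 1823)
2^4 = (2^2)^2 ≡ 4^2 = 16 ≡ 16 (mod 1823)
2^8 = (2^4)^2 ≡ 16^2 = 256 ≡ 256 (mod 1823)
2^16 = (2^8)^2 ≡ 256^2 = 65536 ≡ 1731 (mod 1823)
2^32 = (2^16)^2 ≡ 1731^2 = 2996361 ≡ 1172 (mod 1823)
2^58 = 2^32 · 2^16 · 2^8 · 2^2 ≡ 1172 · 1731 · 256 · 4 ≡ 42 (mod 1823).
So A = 42. Party 2 then computes K = A^y mod p = 42^36 mod 1823.
42^1 ≡ 42 (mod 1823)
42^2 = (42^1)^2 ≡ 42^2 = 1764 ≡ 1764 (mod 1823)
42^4 = (42^2)^2 ≡ 1764^2 = 3111696 ≡ 1658 (mod 1823)
42^8 = (42^4)^2 ≡ 1658^2 = 2748964 ≡ 1703 (mod 1823)
42^16 = (42^8)^2 ≡ 1703^2 = 2900209 ≡ 1639 (mod 1823)
42^32 = (42^16)^2 ≡ 1639^2 = 2686321 ≡ 1042 (mod 1823)
42^36 = 42^32 · 42^4 ≡ 1042 · 1658 ≡ 1255 (mod 1823).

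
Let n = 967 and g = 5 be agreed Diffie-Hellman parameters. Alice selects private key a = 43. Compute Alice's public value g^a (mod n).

Public value = 5^43 (mod 967).
5^1 ≡ 5 (mod 967)
5^2 = (5^1)^2 ≡ 5^2 = 25 ≡ 25 (mod 967)
5^4 = (5^2)^2 ≡ 25^2 = 625 ≡ 625 (mod 967)
5^8 = (5^4)^2 ≡ 625^2 = 390625 ≡ 924 (mod 967)
5^16 = (5^8)^2 ≡ 924^2 = 853776 ≡ 882 (mod 967)
5^32 = (5^16)^2 ≡ 882^2 = 777924 ≡ 456 (mod 967)
5^43 = 5^32 · 5^8 · 5^2 · 5^1 ≡ 456 · 924 · 25 · 5 ≡ 345 (mod 967).

345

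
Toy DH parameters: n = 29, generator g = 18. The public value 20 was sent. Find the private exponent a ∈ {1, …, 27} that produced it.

20

Try successive powers of 18 modulo 29:
18^1 ≡ 18
18^2 ≡ 5
18^3 ≡ 3
18^4 ≡ 25
18^5 ≡ 15
18^6 ≡ 9
18^7 ≡ 17
18^8 ≡ 16
18^9 ≡ 27
18^10 ≡ 22
18^11 ≡ 19
18^12 ≡ 23
18^13 ≡ 8
18^14 ≡ 28
18^15 ≡ 11
18^16 ≡ 24
18^17 ≡ 26
18^18 ≡ 4
18^19 ≡ 14
18^20 ≡ 20
Found: a = 20.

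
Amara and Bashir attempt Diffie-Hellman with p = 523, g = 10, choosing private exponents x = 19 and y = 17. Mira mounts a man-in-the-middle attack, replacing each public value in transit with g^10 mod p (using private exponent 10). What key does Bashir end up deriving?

250

Bashir receives Mira's public value M = 10^10 mod 523 instead of the honest one.
10^1 ≡ 10 (mod 523)
10^2 = (10^1)^2 ≡ 10^2 = 100 ≡ 100 (mod 523)
10^4 = (10^2)^2 ≡ 100^2 = 10000 ≡ 63 (mod 523)
10^8 = (10^4)^2 ≡ 63^2 = 3969 ≡ 308 (mod 523)
10^10 = 10^8 · 10^2 ≡ 308 · 100 ≡ 466 (mod 523).
So M = 466. Bashir computes K = M^17 mod 523.
466^1 ≡ 466 (mod 523)
466^2 = (466^1)^2 ≡ 466^2 = 217156 ≡ 111 (mod 523)
466^4 = (466^2)^2 ≡ 111^2 = 12321 ≡ 292 (mod 523)
466^8 = (466^4)^2 ≡ 292^2 = 85264 ≡ 15 (mod 523)
466^16 = (466^8)^2 ≡ 15^2 = 225 ≡ 225 (mod 523)
466^17 = 466^16 · 466^1 ≡ 225 · 466 ≡ 250 (mod 523).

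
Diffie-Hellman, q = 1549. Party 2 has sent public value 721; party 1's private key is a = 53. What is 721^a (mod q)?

Shared key K = 721^53 mod 1549.
721^1 ≡ 721 (mod 1549)
721^2 = (721^1)^2 ≡ 721^2 = 519841 ≡ 926 (mod 1549)
721^4 = (721^2)^2 ≡ 926^2 = 857476 ≡ 879 (mod 1549)
721^8 = (721^4)^2 ≡ 879^2 = 772641 ≡ 1239 (mod 1549)
721^16 = (721^8)^2 ≡ 1239^2 = 1535121 ≡ 62 (mod 1549)
721^32 = (721^16)^2 ≡ 62^2 = 3844 ≡ 746 (mod 1549)
721^53 = 721^32 · 721^16 · 721^4 · 721^1 ≡ 746 · 62 · 879 · 721 ≡ 495 (mod 1549).

495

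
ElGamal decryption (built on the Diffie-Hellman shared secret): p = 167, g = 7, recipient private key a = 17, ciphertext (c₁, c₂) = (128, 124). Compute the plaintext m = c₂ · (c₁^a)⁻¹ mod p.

Shared mask s = c₁^a mod p = 128^17 mod 167.
128^1 ≡ 128 (mod 167)
128^2 = (128^1)^2 ≡ 128^2 = 16384 ≡ 18 (mod 167)
128^4 = (128^2)^2 ≡ 18^2 = 324 ≡ 157 (mod 167)
128^8 = (128^4)^2 ≡ 157^2 = 24649 ≡ 100 (mod 167)
128^16 = (128^8)^2 ≡ 100^2 = 10000 ≡ 147 (mod 167)
128^17 = 128^16 · 128^1 ≡ 147 · 128 ≡ 112 (mod 167).
So s = 112; s⁻¹ ≡ 85 (mod 167).
m = c₂ · s⁻¹ mod 167 = 124 · 85 mod 167 = 19.

19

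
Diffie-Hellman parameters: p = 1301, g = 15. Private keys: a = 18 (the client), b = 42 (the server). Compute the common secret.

1233

The client sends A = g^a mod p = 15^18 mod 1301.
15^1 ≡ 15 (mod 1301)
15^2 = (15^1)^2 ≡ 15^2 = 225 ≡ 225 (mod 1301)
15^4 = (15^2)^2 ≡ 225^2 = 50625 ≡ 1187 (mod 1301)
15^8 = (15^4)^2 ≡ 1187^2 = 1408969 ≡ 1287 (mod 1301)
15^16 = (15^8)^2 ≡ 1287^2 = 1656369 ≡ 196 (mod 1301)
15^18 = 15^16 · 15^2 ≡ 196 · 225 ≡ 1167 (mod 1301).
So A = 1167. The server then computes K = A^b mod p = 1167^42 mod 1301.
1167^1 ≡ 1167 (mod 1301)
1167^2 = (1167^1)^2 ≡ 1167^2 = 1361889 ≡ 1043 (mod 1301)
1167^4 = (1167^2)^2 ≡ 1043^2 = 1087849 ≡ 213 (mod 1301)
1167^8 = (1167^4)^2 ≡ 213^2 = 45369 ≡ 1135 (mod 1301)
1167^16 = (1167^8)^2 ≡ 1135^2 = 1288225 ≡ 235 (mod 1301)
1167^32 = (1167^16)^2 ≡ 235^2 = 55225 ≡ 583 (mod 1301)
1167^42 = 1167^32 · 1167^8 · 1167^2 ≡ 583 · 1135 · 1043 ≡ 1233 (mod 1301).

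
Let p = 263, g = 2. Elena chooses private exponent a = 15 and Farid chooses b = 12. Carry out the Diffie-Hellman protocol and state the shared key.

Farid sends B = g^b mod p = 2^12 mod 263.
2^1 ≡ 2 (mod 263)
2^2 = (2^1)^2 ≡ 2^2 = 4 ≡ 4 (mod 263)
2^4 = (2^2)^2 ≡ 4^2 = 16 ≡ 16 (mod 263)
2^8 = (2^4)^2 ≡ 16^2 = 256 ≡ 256 (mod 263)
2^12 = 2^8 · 2^4 ≡ 256 · 16 ≡ 151 (mod 263).
So B = 151. Elena then computes K = B^a mod p = 151^15 mod 263.
151^1 ≡ 151 (mod 263)
151^2 = (151^1)^2 ≡ 151^2 = 22801 ≡ 183 (mod 263)
151^4 = (151^2)^2 ≡ 183^2 = 33489 ≡ 88 (mod 263)
151^8 = (151^4)^2 ≡ 88^2 = 7744 ≡ 117 (mod 263)
151^15 = 151^8 · 151^4 · 151^2 · 151^1 ≡ 117 · 88 · 183 · 151 ≡ 176 (mod 263).

176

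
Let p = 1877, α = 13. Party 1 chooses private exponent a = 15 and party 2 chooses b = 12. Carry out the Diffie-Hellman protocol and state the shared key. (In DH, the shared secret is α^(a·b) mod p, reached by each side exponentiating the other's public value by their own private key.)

1741

Party 2 sends B = α^b mod p = 13^12 mod 1877.
13^1 ≡ 13 (mod 1877)
13^2 = (13^1)^2 ≡ 13^2 = 169 ≡ 169 (mod 1877)
13^4 = (13^2)^2 ≡ 169^2 = 28561 ≡ 406 (mod 1877)
13^8 = (13^4)^2 ≡ 406^2 = 164836 ≡ 1537 (mod 1877)
13^12 = 13^8 · 13^4 ≡ 1537 · 406 ≡ 858 (mod 1877).
So B = 858. Party 1 then computes K = B^a mod p = 858^15 mod 1877.
858^1 ≡ 858 (mod 1877)
858^2 = (858^1)^2 ≡ 858^2 = 736164 ≡ 380 (mod 1877)
858^4 = (858^2)^2 ≡ 380^2 = 144400 ≡ 1748 (mod 1877)
858^8 = (858^4)^2 ≡ 1748^2 = 3055504 ≡ 1625 (mod 1877)
858^15 = 858^8 · 858^4 · 858^2 · 858^1 ≡ 1625 · 1748 · 380 · 858 ≡ 1741 (mod 1877).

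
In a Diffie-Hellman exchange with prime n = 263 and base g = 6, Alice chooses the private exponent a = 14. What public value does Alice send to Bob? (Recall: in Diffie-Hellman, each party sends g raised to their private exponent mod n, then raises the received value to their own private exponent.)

Public value = 6^14 mod 263.
6^1 ≡ 6 (mod 263)
6^2 = (6^1)^2 ≡ 6^2 = 36 ≡ 36 (mod 263)
6^4 = (6^2)^2 ≡ 36^2 = 1296 ≡ 244 (mod 263)
6^8 = (6^4)^2 ≡ 244^2 = 59536 ≡ 98 (mod 263)
6^14 = 6^8 · 6^4 · 6^2 ≡ 98 · 244 · 36 ≡ 33 (mod 263).

33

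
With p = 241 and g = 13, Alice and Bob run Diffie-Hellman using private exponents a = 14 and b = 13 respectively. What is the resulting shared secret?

29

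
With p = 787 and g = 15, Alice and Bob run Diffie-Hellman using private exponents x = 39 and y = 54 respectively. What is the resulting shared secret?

617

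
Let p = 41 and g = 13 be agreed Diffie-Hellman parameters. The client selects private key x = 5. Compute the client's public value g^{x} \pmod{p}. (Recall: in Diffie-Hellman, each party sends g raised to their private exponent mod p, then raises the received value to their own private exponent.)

Public value = 13^{5} \pmod{41}.
13^1 ≡ 13 (mod 41)
13^2 = (13^1)^2 ≡ 13^2 = 169 ≡ 5 (mod 41)
13^4 = (13^2)^2 ≡ 5^2 = 25 ≡ 25 (mod 41)
13^5 = 13^4 · 13^1 ≡ 25 · 13 ≡ 38 (mod 41).

38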